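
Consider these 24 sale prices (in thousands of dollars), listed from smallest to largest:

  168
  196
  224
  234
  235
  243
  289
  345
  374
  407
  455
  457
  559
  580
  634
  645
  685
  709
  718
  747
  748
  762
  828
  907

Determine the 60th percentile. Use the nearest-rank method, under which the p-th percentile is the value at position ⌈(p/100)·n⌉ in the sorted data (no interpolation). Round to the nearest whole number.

n = 24.
Position = ⌈60/100 · 24⌉ = ⌈14.4⌉ = 15.
The value at rank 15 is 634.

634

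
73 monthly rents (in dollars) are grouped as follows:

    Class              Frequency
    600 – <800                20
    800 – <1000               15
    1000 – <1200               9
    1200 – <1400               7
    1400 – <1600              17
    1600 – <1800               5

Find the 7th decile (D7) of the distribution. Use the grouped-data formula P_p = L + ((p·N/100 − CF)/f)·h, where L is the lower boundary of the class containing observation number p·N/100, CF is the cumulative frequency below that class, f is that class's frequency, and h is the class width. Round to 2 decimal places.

1401.18

N = 73; target position k = 70/100 · 73 = 51.1.
Cumulative frequencies: 20, 35, 44, 51, 68, 73.
Observation 51.1 falls in the class 1400 – <1600.
L = 1400, CF = 51, f = 17, h = 200.
P70 = 1400 + ((51.1 − 51)/17)·200 = 1400 + 1.17647 = 1401.18.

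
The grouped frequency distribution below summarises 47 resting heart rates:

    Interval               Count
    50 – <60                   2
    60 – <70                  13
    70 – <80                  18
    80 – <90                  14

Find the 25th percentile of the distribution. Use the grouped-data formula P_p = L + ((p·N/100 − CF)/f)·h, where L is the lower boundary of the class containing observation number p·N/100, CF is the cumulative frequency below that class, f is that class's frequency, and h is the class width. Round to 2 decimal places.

67.50

N = 47; target position k = 25/100 · 47 = 11.75.
Cumulative frequencies: 2, 15, 33, 47.
Observation 11.75 falls in the class 60 – <70.
L = 60, CF = 2, f = 13, h = 10.
P25 = 60 + ((11.75 − 2)/13)·10 = 60 + 7.5 = 67.5.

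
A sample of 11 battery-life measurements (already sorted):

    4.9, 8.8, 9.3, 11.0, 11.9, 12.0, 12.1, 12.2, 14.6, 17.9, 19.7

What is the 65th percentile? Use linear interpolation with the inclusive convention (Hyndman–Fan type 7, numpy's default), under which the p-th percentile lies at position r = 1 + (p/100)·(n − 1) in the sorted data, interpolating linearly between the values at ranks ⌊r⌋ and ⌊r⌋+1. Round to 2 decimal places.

n = 11.
r = 1 + (65/100)·(11 − 1) = 1 + 6.5 = 7.5.
Rank 7 is 12.1 and rank 8 is 12.2.
Interpolate: 12.1 + 0.5·(12.2 − 12.1) = 12.1 + 0.5·0.1 = 12.15.

12.15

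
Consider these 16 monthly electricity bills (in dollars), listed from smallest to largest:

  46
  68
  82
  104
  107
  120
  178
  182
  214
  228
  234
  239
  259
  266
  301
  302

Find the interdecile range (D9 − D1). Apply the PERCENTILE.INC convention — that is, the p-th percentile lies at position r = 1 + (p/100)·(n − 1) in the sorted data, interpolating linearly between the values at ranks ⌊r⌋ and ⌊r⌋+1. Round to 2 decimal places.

n = 16.
P10: r = 2.5; ranks 2–3 are 68, 82; interpolating gives 75.
P90: r = 14.5; ranks 14–15 are 266, 301; interpolating gives 283.5.
Difference: 283.5 − 75 = 208.5.

208.50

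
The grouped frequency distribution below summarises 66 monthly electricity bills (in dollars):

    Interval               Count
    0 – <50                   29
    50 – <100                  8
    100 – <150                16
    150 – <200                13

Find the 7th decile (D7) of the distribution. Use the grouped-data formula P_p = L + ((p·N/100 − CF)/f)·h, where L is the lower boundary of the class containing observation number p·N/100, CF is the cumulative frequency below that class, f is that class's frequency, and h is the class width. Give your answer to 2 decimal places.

128.75

N = 66; target position k = 70/100 · 66 = 46.2.
Cumulative frequencies: 29, 37, 53, 66.
Observation 46.2 falls in the class 100 – <150.
L = 100, CF = 37, f = 16, h = 50.
P70 = 100 + ((46.2 − 37)/16)·50 = 100 + 28.75 = 128.75.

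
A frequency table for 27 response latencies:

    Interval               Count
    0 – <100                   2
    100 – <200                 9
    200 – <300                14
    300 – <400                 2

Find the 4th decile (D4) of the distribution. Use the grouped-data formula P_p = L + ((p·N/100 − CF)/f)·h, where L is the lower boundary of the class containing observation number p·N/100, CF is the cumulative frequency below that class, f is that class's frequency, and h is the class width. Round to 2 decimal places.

197.78

N = 27; target position k = 40/100 · 27 = 10.8.
Cumulative frequencies: 2, 11, 25, 27.
Observation 10.8 falls in the class 100 – <200.
L = 100, CF = 2, f = 9, h = 100.
P40 = 100 + ((10.8 − 2)/9)·100 = 100 + 97.7778 = 197.778.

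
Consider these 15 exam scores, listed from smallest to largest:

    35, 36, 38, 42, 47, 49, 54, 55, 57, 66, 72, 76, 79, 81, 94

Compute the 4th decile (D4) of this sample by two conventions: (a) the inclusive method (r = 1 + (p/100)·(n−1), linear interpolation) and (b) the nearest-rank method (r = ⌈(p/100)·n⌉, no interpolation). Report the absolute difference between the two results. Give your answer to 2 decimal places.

3.00

n = 15.
(a) r = 6.6; between ranks 6 (49) and 7 (54): 52.
(b) the nearest-rank method: rank 6 → 49.
|52 − 49| = 3.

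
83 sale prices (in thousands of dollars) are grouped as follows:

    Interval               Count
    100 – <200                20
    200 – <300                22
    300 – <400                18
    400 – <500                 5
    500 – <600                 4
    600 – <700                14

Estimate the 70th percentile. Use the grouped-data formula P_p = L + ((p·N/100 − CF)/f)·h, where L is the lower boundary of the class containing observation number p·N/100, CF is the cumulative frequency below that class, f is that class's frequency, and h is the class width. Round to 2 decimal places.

389.44

N = 83; target position k = 70/100 · 83 = 58.1.
Cumulative frequencies: 20, 42, 60, 65, 69, 83.
Observation 58.1 falls in the class 300 – <400.
L = 300, CF = 42, f = 18, h = 100.
P70 = 300 + ((58.1 − 42)/18)·100 = 300 + 89.4444 = 389.444.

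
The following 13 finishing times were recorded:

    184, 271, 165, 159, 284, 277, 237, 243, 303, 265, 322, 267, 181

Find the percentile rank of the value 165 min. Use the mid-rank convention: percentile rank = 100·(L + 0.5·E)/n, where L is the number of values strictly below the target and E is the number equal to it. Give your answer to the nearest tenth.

Sorted: 159, 165, 181, 184, 237, 243, 265, 267, 271, 277, 284, 303, 322.
Count below 165: L = 1; count equal: E = 1; n = 13.
Percentile rank = 100·(1 + 0.5·1)/13 = 100·1.5/13 = 11.54.

11.5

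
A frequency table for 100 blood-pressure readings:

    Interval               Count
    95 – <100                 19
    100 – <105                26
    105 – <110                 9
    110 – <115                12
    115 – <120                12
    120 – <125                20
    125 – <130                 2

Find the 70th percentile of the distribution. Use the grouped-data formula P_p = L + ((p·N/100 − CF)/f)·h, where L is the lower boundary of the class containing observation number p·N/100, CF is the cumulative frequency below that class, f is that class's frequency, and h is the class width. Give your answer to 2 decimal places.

N = 100; target position k = 70/100 · 100 = 70.
Cumulative frequencies: 19, 45, 54, 66, 78, 98, 100.
Observation 70 falls in the class 115 – <120.
L = 115, CF = 66, f = 12, h = 5.
P70 = 115 + ((70 − 66)/12)·5 = 115 + 1.66667 = 116.667.

116.67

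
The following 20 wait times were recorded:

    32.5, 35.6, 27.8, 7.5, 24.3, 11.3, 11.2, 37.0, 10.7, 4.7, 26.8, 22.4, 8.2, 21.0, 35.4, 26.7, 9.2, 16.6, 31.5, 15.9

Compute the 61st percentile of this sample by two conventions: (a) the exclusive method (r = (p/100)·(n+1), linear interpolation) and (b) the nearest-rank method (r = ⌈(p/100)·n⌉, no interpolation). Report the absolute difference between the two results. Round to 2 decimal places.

Sorted: 4.7, 7.5, 8.2, 9.2, 10.7, 11.2, 11.3, 15.9, 16.6, 21.0, 22.4, 24.3, 26.7, 26.8, 27.8, 31.5, 32.5, 35.4, 35.6, 37.0.
n = 20.
(a) r = 12.81; between ranks 12 (24.3) and 13 (26.7): 26.244.
(b) the nearest-rank method: rank 13 → 26.7.
|26.244 − 26.7| = 0.456.

0.46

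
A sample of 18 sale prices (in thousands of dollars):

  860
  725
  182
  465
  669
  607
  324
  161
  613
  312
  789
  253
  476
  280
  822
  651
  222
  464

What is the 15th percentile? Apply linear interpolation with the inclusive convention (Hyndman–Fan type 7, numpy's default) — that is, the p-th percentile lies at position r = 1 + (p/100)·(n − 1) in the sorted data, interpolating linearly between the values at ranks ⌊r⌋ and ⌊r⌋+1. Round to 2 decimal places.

Sorted: 161, 182, 222, 253, 280, 312, 324, 464, 465, 476, 607, 613, 651, 669, 725, 789, 822, 860.
n = 18.
r = 1 + (15/100)·(18 − 1) = 1 + 2.55 = 3.55.
Rank 3 is 222 and rank 4 is 253.
Interpolate: 222 + 0.55·(253 − 222) = 222 + 0.55·31 = 239.05.

239.05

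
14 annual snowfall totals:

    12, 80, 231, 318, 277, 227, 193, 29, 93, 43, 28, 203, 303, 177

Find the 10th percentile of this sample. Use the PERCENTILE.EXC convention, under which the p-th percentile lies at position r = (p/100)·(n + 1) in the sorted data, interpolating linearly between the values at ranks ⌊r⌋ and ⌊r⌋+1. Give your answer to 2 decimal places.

Sorted: 12, 28, 29, 43, 80, 93, 177, 193, 203, 227, 231, 277, 303, 318.
n = 14.
r = (10/100)·(14 + 1) = 1.5.
Rank 1 is 12 and rank 2 is 28.
Interpolate: 12 + 0.5·(28 − 12) = 12 + 0.5·16 = 20.

20.00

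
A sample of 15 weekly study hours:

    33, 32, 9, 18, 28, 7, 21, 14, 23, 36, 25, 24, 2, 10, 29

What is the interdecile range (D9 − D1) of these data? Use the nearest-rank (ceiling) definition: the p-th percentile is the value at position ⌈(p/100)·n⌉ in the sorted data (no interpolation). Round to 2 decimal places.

Sorted: 2, 7, 9, 10, 14, 18, 21, 23, 24, 25, 28, 29, 32, 33, 36.
n = 15.
P10: rank ⌈10/100·15⌉ = 2 → 7.
P90: rank ⌈90/100·15⌉ = 14 → 33.
Difference: 33 − 7 = 26.

26.00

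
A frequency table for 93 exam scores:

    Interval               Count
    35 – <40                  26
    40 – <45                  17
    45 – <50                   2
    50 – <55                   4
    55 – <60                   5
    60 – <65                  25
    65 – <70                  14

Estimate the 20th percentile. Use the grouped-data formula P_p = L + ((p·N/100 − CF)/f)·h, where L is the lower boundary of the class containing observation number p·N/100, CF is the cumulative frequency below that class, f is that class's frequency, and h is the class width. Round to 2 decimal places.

38.58

N = 93; target position k = 20/100 · 93 = 18.6.
Cumulative frequencies: 26, 43, 45, 49, 54, 79, 93.
Observation 18.6 falls in the class 35 – <40.
L = 35, CF = 0, f = 26, h = 5.
P20 = 35 + ((18.6 − 0)/26)·5 = 35 + 3.57692 = 38.5769.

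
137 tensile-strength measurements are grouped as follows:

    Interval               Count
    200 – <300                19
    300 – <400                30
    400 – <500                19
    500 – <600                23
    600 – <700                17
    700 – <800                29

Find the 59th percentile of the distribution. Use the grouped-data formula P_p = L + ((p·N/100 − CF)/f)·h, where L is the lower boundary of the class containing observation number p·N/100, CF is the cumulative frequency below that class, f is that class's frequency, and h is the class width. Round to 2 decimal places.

555.78

N = 137; target position k = 59/100 · 137 = 80.83.
Cumulative frequencies: 19, 49, 68, 91, 108, 137.
Observation 80.83 falls in the class 500 – <600.
L = 500, CF = 68, f = 23, h = 100.
P59 = 500 + ((80.83 − 68)/23)·100 = 500 + 55.7826 = 555.783.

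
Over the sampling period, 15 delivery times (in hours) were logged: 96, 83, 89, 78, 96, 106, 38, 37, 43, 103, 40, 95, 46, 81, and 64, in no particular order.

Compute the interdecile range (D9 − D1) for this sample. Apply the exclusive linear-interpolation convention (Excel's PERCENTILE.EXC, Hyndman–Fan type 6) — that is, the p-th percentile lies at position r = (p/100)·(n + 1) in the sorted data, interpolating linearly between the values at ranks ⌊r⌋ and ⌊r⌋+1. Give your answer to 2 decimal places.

66.60

Sorted: 37, 38, 40, 43, 46, 64, 78, 81, 83, 89, 95, 96, 96, 103, 106.
n = 15.
P10: r = 1.6; ranks 1–2 are 37, 38; interpolating gives 37.6.
P90: r = 14.4; ranks 14–15 are 103, 106; interpolating gives 104.2.
Difference: 104.2 − 37.6 = 66.6.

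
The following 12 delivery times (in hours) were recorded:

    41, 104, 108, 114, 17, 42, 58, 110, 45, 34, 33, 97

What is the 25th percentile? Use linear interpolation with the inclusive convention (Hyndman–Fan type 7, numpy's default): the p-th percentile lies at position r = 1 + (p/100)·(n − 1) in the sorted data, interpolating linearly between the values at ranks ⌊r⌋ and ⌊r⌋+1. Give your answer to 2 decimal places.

39.25

Sorted: 17, 33, 34, 41, 42, 45, 58, 97, 104, 108, 110, 114.
n = 12.
r = 1 + (25/100)·(12 − 1) = 1 + 2.75 = 3.75.
Rank 3 is 34 and rank 4 is 41.
Interpolate: 34 + 0.75·(41 − 34) = 34 + 0.75·7 = 39.25.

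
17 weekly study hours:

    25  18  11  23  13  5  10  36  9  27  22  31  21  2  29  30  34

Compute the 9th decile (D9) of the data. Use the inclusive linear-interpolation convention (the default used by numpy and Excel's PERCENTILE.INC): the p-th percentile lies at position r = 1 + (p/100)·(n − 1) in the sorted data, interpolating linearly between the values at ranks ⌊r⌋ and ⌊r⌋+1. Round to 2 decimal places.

Sorted: 2, 5, 9, 10, 11, 13, 18, 21, 22, 23, 25, 27, 29, 30, 31, 34, 36.
n = 17.
r = 1 + (90/100)·(17 − 1) = 1 + 14.4 = 15.4.
Rank 15 is 31 and rank 16 is 34.
Interpolate: 31 + 0.4·(34 − 31) = 31 + 0.4·3 = 32.2.

32.20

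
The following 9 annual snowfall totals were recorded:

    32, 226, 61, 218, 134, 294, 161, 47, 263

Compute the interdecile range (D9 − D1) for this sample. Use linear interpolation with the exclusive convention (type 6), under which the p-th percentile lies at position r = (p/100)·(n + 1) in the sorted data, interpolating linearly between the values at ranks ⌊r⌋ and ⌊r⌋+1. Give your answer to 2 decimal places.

262.00

Sorted: 32, 47, 61, 134, 161, 218, 226, 263, 294.
n = 9.
P10: r = 1 (integer) → 32.
P90: r = 9 (integer) → 294.
Difference: 294 − 32 = 262.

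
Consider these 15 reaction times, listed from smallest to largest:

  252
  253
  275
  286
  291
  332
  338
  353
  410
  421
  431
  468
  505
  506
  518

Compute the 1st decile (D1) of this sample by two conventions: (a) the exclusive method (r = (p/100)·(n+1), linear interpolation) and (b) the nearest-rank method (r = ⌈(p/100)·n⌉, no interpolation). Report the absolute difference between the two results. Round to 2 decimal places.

n = 15.
(a) r = 1.6; between ranks 1 (252) and 2 (253): 252.6.
(b) the nearest-rank method: rank 2 → 253.
|252.6 − 253| = 0.4.

0.40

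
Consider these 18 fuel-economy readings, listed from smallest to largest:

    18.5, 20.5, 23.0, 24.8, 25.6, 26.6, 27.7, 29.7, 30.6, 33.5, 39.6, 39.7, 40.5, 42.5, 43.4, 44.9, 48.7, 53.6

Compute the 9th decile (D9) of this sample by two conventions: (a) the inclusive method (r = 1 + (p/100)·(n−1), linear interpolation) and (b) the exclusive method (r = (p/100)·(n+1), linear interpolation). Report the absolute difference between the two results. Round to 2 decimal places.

n = 18.
(a) r = 16.3; between ranks 16 (44.9) and 17 (48.7): 46.04.
(b) r = 17.1; between ranks 17 (48.7) and 18 (53.6): 49.19.
|46.04 − 49.19| = 3.15.

3.15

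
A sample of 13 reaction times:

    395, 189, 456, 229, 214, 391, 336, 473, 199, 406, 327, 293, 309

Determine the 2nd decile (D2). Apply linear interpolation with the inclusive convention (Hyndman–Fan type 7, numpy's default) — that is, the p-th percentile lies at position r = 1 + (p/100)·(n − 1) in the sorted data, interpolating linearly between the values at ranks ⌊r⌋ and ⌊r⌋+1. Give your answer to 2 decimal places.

Sorted: 189, 199, 214, 229, 293, 309, 327, 336, 391, 395, 406, 456, 473.
n = 13.
r = 1 + (20/100)·(13 − 1) = 1 + 2.4 = 3.4.
Rank 3 is 214 and rank 4 is 229.
Interpolate: 214 + 0.4·(229 − 214) = 214 + 0.4·15 = 220.

220.00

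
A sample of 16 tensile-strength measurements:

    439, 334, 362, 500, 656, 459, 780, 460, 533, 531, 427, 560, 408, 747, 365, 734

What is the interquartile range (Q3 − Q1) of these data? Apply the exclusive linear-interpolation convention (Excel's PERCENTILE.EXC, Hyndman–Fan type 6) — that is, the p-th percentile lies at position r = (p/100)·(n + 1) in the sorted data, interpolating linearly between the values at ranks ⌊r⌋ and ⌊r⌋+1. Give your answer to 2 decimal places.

Sorted: 334, 362, 365, 408, 427, 439, 459, 460, 500, 531, 533, 560, 656, 734, 747, 780.
n = 16.
P25: r = 4.25; ranks 4–5 are 408, 427; interpolating gives 412.75.
P75: r = 12.75; ranks 12–13 are 560, 656; interpolating gives 632.
Difference: 632 − 412.75 = 219.25.

219.25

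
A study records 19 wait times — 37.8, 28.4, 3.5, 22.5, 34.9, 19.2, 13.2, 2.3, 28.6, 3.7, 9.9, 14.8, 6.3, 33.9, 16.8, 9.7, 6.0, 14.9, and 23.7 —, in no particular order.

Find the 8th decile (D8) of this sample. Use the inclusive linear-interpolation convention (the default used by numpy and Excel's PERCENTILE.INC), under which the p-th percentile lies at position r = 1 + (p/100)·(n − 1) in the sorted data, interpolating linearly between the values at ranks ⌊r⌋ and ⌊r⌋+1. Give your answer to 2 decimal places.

28.48

Sorted: 2.3, 3.5, 3.7, 6.0, 6.3, 9.7, 9.9, 13.2, 14.8, 14.9, 16.8, 19.2, 22.5, 23.7, 28.4, 28.6, 33.9, 34.9, 37.8.
n = 19.
r = 1 + (80/100)·(19 − 1) = 1 + 14.4 = 15.4.
Rank 15 is 28.4 and rank 16 is 28.6.
Interpolate: 28.4 + 0.4·(28.6 − 28.4) = 28.4 + 0.4·0.2 = 28.48.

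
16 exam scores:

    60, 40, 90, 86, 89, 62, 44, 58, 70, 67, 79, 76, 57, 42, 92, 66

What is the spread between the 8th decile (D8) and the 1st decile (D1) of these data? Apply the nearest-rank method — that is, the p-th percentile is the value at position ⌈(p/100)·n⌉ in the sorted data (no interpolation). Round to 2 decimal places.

Sorted: 40, 42, 44, 57, 58, 60, 62, 66, 67, 70, 76, 79, 86, 89, 90, 92.
n = 16.
P10: rank ⌈10/100·16⌉ = 2 → 42.
P80: rank ⌈80/100·16⌉ = 13 → 86.
Difference: 86 − 42 = 44.

44.00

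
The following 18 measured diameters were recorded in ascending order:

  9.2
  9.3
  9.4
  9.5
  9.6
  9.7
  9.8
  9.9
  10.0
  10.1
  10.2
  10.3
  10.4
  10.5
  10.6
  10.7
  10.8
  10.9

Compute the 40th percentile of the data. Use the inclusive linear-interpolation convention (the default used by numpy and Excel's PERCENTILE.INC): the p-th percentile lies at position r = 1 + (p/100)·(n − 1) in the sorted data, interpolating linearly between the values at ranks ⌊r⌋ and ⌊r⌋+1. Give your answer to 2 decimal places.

9.88

n = 18.
r = 1 + (40/100)·(18 − 1) = 1 + 6.8 = 7.8.
Rank 7 is 9.8 and rank 8 is 9.9.
Interpolate: 9.8 + 0.8·(9.9 − 9.8) = 9.8 + 0.8·0.1 = 9.88.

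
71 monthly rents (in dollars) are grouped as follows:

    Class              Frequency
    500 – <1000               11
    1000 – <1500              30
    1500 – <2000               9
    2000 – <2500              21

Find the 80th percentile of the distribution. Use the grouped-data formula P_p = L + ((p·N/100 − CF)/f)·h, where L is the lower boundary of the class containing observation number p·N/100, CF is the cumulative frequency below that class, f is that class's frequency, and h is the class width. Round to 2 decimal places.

2161.90

N = 71; target position k = 80/100 · 71 = 56.8.
Cumulative frequencies: 11, 41, 50, 71.
Observation 56.8 falls in the class 2000 – <2500.
L = 2000, CF = 50, f = 21, h = 500.
P80 = 2000 + ((56.8 − 50)/21)·500 = 2000 + 161.905 = 2161.9.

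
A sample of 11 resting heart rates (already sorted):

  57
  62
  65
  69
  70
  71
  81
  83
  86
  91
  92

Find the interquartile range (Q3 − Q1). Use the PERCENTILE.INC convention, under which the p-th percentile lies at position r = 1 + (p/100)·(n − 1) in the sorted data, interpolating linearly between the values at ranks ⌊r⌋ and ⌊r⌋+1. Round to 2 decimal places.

17.50

n = 11.
P25: r = 3.5; ranks 3–4 are 65, 69; interpolating gives 67.
P75: r = 8.5; ranks 8–9 are 83, 86; interpolating gives 84.5.
Difference: 84.5 − 67 = 17.5.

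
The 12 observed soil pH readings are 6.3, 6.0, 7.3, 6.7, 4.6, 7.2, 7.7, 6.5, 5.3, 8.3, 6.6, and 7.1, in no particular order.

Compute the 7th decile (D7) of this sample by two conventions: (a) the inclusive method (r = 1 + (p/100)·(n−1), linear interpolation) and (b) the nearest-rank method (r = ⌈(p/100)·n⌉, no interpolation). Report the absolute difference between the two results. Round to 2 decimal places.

0.03

Sorted: 4.6, 5.3, 6.0, 6.3, 6.5, 6.6, 6.7, 7.1, 7.2, 7.3, 7.7, 8.3.
n = 12.
(a) r = 8.7; between ranks 8 (7.1) and 9 (7.2): 7.17.
(b) the nearest-rank method: rank 9 → 7.2.
|7.17 − 7.2| = 0.03.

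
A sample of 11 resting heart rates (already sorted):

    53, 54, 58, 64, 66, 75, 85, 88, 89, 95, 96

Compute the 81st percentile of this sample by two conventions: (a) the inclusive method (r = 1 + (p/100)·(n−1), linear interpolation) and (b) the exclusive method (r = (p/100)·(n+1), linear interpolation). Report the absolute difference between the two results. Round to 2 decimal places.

3.72

n = 11.
(a) r = 9.1; between ranks 9 (89) and 10 (95): 89.6.
(b) r = 9.72; between ranks 9 (89) and 10 (95): 93.32.
|89.6 − 93.32| = 3.72.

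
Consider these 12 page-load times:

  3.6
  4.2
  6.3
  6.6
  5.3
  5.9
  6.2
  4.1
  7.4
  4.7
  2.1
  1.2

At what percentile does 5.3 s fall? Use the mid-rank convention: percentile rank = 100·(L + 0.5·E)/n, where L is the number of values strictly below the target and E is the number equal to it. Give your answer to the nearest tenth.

54.2

Sorted: 1.2, 2.1, 3.6, 4.1, 4.2, 4.7, 5.3, 5.9, 6.2, 6.3, 6.6, 7.4.
Count below 5.3: L = 6; count equal: E = 1; n = 12.
Percentile rank = 100·(6 + 0.5·1)/12 = 100·6.5/12 = 54.17.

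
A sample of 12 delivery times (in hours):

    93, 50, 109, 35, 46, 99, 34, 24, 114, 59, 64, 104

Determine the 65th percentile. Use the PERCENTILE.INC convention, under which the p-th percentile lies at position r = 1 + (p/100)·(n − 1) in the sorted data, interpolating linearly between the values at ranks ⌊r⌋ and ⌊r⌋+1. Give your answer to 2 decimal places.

93.90

Sorted: 24, 34, 35, 46, 50, 59, 64, 93, 99, 104, 109, 114.
n = 12.
r = 1 + (65/100)·(12 − 1) = 1 + 7.15 = 8.15.
Rank 8 is 93 and rank 9 is 99.
Interpolate: 93 + 0.15·(99 − 93) = 93 + 0.15·6 = 93.9.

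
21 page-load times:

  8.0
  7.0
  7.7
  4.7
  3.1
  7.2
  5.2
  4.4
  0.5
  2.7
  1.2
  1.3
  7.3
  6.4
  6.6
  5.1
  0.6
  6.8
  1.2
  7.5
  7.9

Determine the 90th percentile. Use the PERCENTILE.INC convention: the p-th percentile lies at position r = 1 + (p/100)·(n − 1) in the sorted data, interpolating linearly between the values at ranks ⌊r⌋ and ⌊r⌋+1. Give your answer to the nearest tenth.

7.7

Sorted: 0.5, 0.6, 1.2, 1.2, 1.3, 2.7, 3.1, 4.4, 4.7, 5.1, 5.2, 6.4, 6.6, 6.8, 7.0, 7.2, 7.3, 7.5, 7.7, 7.9, 8.0.
n = 21.
r = 1 + (90/100)·(21 − 1) = 1 + 18 = 19.
r is an integer, so P90 is the value at rank 19: 7.7.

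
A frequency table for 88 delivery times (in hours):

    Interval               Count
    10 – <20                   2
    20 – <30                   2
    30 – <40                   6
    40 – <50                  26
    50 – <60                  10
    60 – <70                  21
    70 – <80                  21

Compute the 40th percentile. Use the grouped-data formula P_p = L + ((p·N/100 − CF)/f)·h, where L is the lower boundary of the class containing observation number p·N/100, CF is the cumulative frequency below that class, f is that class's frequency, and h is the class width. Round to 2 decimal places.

49.69

N = 88; target position k = 40/100 · 88 = 35.2.
Cumulative frequencies: 2, 4, 10, 36, 46, 67, 88.
Observation 35.2 falls in the class 40 – <50.
L = 40, CF = 10, f = 26, h = 10.
P40 = 40 + ((35.2 − 10)/26)·10 = 40 + 9.69231 = 49.6923.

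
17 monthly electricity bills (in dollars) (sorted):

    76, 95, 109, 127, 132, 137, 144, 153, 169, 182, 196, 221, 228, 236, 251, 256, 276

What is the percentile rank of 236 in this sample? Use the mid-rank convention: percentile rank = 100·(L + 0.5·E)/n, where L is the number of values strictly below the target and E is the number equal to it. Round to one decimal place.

Count below 236: L = 13; count equal: E = 1; n = 17.
Percentile rank = 100·(13 + 0.5·1)/17 = 100·13.5/17 = 79.41.

79.4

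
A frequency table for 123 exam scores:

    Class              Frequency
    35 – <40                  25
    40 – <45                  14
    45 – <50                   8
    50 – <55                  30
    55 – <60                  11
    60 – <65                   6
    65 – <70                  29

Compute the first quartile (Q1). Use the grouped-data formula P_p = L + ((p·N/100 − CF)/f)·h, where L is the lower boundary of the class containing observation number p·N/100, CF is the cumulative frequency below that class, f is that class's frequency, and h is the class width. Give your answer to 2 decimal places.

42.05

N = 123; target position k = 25/100 · 123 = 30.75.
Cumulative frequencies: 25, 39, 47, 77, 88, 94, 123.
Observation 30.75 falls in the class 40 – <45.
L = 40, CF = 25, f = 14, h = 5.
P25 = 40 + ((30.75 − 25)/14)·5 = 40 + 2.05357 = 42.0536.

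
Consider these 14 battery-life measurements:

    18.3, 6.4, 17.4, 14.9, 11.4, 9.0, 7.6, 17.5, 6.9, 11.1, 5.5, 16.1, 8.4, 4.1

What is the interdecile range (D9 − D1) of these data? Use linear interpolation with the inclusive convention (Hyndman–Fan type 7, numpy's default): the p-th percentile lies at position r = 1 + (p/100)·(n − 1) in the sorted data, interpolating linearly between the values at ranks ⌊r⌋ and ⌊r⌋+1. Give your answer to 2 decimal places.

Sorted: 4.1, 5.5, 6.4, 6.9, 7.6, 8.4, 9.0, 11.1, 11.4, 14.9, 16.1, 17.4, 17.5, 18.3.
n = 14.
P10: r = 2.3; ranks 2–3 are 5.5, 6.4; interpolating gives 5.77.
P90: r = 12.7; ranks 12–13 are 17.4, 17.5; interpolating gives 17.47.
Difference: 17.47 − 5.77 = 11.7.

11.70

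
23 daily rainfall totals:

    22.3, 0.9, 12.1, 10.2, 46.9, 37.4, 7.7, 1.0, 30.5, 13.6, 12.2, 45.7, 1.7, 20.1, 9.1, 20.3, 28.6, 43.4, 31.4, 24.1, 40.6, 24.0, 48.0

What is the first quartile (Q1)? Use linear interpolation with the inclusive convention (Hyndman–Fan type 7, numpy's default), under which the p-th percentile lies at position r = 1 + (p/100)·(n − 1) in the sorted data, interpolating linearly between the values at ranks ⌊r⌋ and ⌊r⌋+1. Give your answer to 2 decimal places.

Sorted: 0.9, 1.0, 1.7, 7.7, 9.1, 10.2, 12.1, 12.2, 13.6, 20.1, 20.3, 22.3, 24.0, 24.1, 28.6, 30.5, 31.4, 37.4, 40.6, 43.4, 45.7, 46.9, 48.0.
n = 23.
r = 1 + (25/100)·(23 − 1) = 1 + 5.5 = 6.5.
Rank 6 is 10.2 and rank 7 is 12.1.
Interpolate: 10.2 + 0.5·(12.1 − 10.2) = 10.2 + 0.5·1.9 = 11.15.

11.15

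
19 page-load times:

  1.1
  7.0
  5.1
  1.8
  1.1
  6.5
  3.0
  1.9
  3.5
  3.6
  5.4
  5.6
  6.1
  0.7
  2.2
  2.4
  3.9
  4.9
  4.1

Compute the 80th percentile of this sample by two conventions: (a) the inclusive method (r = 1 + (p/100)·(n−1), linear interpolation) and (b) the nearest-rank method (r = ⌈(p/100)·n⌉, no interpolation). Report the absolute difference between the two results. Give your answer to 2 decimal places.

Sorted: 0.7, 1.1, 1.1, 1.8, 1.9, 2.2, 2.4, 3.0, 3.5, 3.6, 3.9, 4.1, 4.9, 5.1, 5.4, 5.6, 6.1, 6.5, 7.0.
n = 19.
(a) r = 15.4; between ranks 15 (5.4) and 16 (5.6): 5.48.
(b) the nearest-rank method: rank 16 → 5.6.
|5.48 − 5.6| = 0.12.

0.12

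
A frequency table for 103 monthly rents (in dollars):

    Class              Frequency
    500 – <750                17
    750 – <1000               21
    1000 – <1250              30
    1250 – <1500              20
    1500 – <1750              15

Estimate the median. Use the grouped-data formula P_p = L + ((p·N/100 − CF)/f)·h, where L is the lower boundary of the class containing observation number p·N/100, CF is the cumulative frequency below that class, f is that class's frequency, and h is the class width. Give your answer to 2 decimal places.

N = 103; target position k = 50/100 · 103 = 51.5.
Cumulative frequencies: 17, 38, 68, 88, 103.
Observation 51.5 falls in the class 1000 – <1250.
L = 1000, CF = 38, f = 30, h = 250.
P50 = 1000 + ((51.5 − 38)/30)·250 = 1000 + 112.5 = 1112.5.

1112.50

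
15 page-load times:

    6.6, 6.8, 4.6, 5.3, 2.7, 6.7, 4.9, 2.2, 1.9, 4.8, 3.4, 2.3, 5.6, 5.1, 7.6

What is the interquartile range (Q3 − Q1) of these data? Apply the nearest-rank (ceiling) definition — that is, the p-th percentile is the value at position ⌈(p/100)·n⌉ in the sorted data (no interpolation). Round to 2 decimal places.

3.90

Sorted: 1.9, 2.2, 2.3, 2.7, 3.4, 4.6, 4.8, 4.9, 5.1, 5.3, 5.6, 6.6, 6.7, 6.8, 7.6.
n = 15.
P25: rank ⌈25/100·15⌉ = 4 → 2.7.
P75: rank ⌈75/100·15⌉ = 12 → 6.6.
Difference: 6.6 − 2.7 = 3.9.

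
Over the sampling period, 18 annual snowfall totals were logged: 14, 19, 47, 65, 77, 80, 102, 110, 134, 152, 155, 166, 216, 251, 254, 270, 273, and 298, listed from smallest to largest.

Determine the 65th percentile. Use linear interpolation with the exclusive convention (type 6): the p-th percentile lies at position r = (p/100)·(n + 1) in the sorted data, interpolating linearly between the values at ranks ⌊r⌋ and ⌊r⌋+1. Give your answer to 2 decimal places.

n = 18.
r = (65/100)·(18 + 1) = 12.35.
Rank 12 is 166 and rank 13 is 216.
Interpolate: 166 + 0.35·(216 − 166) = 166 + 0.35·50 = 183.5.

183.50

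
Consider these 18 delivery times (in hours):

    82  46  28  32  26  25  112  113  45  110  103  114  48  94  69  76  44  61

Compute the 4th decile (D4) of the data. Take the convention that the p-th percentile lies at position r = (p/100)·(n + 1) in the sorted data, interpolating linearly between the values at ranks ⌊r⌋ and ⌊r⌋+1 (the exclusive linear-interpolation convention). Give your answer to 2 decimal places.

47.20

Sorted: 25, 26, 28, 32, 44, 45, 46, 48, 61, 69, 76, 82, 94, 103, 110, 112, 113, 114.
n = 18.
r = (40/100)·(18 + 1) = 7.6.
Rank 7 is 46 and rank 8 is 48.
Interpolate: 46 + 0.6·(48 − 46) = 46 + 0.6·2 = 47.2.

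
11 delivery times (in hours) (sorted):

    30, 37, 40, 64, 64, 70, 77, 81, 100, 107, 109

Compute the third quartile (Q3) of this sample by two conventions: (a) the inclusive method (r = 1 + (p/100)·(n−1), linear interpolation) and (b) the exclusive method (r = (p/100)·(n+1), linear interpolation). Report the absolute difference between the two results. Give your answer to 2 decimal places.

n = 11.
(a) r = 8.5; between ranks 8 (81) and 9 (100): 90.5.
(b) r = 9 → value at rank 9 = 100.
|90.5 − 100| = 9.5.

9.50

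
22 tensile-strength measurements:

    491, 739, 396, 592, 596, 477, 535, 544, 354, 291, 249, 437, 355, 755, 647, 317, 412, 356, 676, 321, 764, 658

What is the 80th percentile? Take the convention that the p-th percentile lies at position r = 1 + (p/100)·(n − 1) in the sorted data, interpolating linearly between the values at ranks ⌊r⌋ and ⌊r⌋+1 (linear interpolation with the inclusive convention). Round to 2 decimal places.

655.80

Sorted: 249, 291, 317, 321, 354, 355, 356, 396, 412, 437, 477, 491, 535, 544, 592, 596, 647, 658, 676, 739, 755, 764.
n = 22.
r = 1 + (80/100)·(22 − 1) = 1 + 16.8 = 17.8.
Rank 17 is 647 and rank 18 is 658.
Interpolate: 647 + 0.8·(658 − 647) = 647 + 0.8·11 = 655.8.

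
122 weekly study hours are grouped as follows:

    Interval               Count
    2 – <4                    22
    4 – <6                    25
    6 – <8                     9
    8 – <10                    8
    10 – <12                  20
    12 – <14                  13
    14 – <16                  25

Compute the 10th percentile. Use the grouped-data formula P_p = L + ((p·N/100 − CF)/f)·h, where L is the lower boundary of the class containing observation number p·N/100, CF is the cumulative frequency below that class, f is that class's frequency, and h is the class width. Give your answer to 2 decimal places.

3.11

N = 122; target position k = 10/100 · 122 = 12.2.
Cumulative frequencies: 22, 47, 56, 64, 84, 97, 122.
Observation 12.2 falls in the class 2 – <4.
L = 2, CF = 0, f = 22, h = 2.
P10 = 2 + ((12.2 − 0)/22)·2 = 2 + 1.10909 = 3.10909.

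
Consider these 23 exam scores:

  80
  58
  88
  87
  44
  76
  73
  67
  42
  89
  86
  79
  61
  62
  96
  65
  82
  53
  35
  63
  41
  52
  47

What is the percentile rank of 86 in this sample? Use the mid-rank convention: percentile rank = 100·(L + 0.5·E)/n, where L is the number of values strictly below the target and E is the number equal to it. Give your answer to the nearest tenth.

80.4

Sorted: 35, 41, 42, 44, 47, 52, 53, 58, 61, 62, 63, 65, 67, 73, 76, 79, 80, 82, 86, 87, 88, 89, 96.
Count below 86: L = 18; count equal: E = 1; n = 23.
Percentile rank = 100·(18 + 0.5·1)/23 = 100·18.5/23 = 80.43.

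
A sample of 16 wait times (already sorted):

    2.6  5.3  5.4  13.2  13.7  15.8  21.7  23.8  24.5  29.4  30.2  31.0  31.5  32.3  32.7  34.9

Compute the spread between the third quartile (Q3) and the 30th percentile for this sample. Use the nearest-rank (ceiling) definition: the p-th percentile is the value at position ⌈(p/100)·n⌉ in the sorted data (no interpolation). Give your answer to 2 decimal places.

17.30

n = 16.
P30: rank ⌈30/100·16⌉ = 5 → 13.7.
P75: rank ⌈75/100·16⌉ = 12 → 31.
Difference: 31 − 13.7 = 17.3.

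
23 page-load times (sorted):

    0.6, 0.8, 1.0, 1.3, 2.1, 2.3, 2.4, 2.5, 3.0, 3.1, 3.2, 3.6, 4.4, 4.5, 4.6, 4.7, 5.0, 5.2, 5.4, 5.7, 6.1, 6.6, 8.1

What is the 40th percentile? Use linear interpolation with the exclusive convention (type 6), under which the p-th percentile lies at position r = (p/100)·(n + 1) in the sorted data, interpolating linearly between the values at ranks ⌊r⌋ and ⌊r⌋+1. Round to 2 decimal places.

3.06

n = 23.
r = (40/100)·(23 + 1) = 9.6.
Rank 9 is 3.0 and rank 10 is 3.1.
Interpolate: 3.0 + 0.6·(3.1 − 3.0) = 3.0 + 0.6·0.1 = 3.06.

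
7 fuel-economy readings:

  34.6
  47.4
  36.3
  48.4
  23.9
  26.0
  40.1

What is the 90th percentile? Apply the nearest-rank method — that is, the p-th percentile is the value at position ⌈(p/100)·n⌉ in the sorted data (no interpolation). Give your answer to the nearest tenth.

48.4

Sorted: 23.9, 26.0, 34.6, 36.3, 40.1, 47.4, 48.4.
n = 7.
Position = ⌈90/100 · 7⌉ = ⌈6.3⌉ = 7.
The value at rank 7 is 48.4.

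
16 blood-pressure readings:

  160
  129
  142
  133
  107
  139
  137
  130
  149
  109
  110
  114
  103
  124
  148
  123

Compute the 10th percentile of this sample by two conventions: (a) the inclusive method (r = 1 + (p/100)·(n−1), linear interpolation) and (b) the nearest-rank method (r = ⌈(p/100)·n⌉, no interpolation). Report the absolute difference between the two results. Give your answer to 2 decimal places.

1.00

Sorted: 103, 107, 109, 110, 114, 123, 124, 129, 130, 133, 137, 139, 142, 148, 149, 160.
n = 16.
(a) r = 2.5; between ranks 2 (107) and 3 (109): 108.
(b) the nearest-rank method: rank 2 → 107.
|108 − 107| = 1.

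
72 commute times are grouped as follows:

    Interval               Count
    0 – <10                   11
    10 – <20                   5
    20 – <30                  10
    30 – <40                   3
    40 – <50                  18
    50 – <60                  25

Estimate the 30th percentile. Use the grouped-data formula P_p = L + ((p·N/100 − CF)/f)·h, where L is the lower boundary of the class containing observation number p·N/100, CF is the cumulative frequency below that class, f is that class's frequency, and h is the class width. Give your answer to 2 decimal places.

25.60

N = 72; target position k = 30/100 · 72 = 21.6.
Cumulative frequencies: 11, 16, 26, 29, 47, 72.
Observation 21.6 falls in the class 20 – <30.
L = 20, CF = 16, f = 10, h = 10.
P30 = 20 + ((21.6 − 16)/10)·10 = 20 + 5.6 = 25.6.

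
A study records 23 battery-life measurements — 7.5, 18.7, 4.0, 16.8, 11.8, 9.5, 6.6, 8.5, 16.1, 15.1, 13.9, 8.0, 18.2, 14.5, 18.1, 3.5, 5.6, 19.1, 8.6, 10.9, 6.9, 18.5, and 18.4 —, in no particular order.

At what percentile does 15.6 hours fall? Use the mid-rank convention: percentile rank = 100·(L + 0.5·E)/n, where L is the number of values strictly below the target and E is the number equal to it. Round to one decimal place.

Sorted: 3.5, 4.0, 5.6, 6.6, 6.9, 7.5, 8.0, 8.5, 8.6, 9.5, 10.9, 11.8, 13.9, 14.5, 15.1, 16.1, 16.8, 18.1, 18.2, 18.4, 18.5, 18.7, 19.1.
Count below 15.6: L = 15; count equal: E = 0; n = 23.
Percentile rank = 100·(15 + 0.5·0)/23 = 100·15/23 = 65.22.

65.2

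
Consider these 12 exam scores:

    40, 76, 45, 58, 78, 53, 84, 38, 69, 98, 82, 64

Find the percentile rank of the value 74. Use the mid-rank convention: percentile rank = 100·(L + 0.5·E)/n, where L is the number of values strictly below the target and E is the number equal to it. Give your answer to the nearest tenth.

Sorted: 38, 40, 45, 53, 58, 64, 69, 76, 78, 82, 84, 98.
Count below 74: L = 7; count equal: E = 0; n = 12.
Percentile rank = 100·(7 + 0.5·0)/12 = 100·7/12 = 58.33.

58.3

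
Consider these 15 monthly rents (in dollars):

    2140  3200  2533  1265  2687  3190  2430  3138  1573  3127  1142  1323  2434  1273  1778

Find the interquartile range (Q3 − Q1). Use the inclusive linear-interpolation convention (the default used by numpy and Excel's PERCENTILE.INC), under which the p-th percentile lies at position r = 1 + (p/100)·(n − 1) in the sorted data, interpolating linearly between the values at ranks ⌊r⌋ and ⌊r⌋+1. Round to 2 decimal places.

Sorted: 1142, 1265, 1273, 1323, 1573, 1778, 2140, 2430, 2434, 2533, 2687, 3127, 3138, 3190, 3200.
n = 15.
P25: r = 4.5; ranks 4–5 are 1323, 1573; interpolating gives 1448.
P75: r = 11.5; ranks 11–12 are 2687, 3127; interpolating gives 2907.
Difference: 2907 − 1448 = 1459.

1459.00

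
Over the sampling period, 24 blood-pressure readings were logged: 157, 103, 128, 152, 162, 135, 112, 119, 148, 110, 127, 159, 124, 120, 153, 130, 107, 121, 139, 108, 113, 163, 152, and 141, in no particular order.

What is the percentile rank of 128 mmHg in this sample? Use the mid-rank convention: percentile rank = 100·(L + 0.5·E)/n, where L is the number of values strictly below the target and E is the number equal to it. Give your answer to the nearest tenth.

47.9

Sorted: 103, 107, 108, 110, 112, 113, 119, 120, 121, 124, 127, 128, 130, 135, 139, 141, 148, 152, 152, 153, 157, 159, 162, 163.
Count below 128: L = 11; count equal: E = 1; n = 24.
Percentile rank = 100·(11 + 0.5·1)/24 = 100·11.5/24 = 47.92.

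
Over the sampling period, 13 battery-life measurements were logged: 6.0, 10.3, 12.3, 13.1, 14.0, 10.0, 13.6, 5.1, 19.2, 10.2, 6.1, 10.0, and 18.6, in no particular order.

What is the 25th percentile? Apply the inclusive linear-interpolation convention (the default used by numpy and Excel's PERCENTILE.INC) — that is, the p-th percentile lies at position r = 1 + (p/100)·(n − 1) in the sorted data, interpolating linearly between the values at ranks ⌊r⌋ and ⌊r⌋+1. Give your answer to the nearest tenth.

Sorted: 5.1, 6.0, 6.1, 10.0, 10.0, 10.2, 10.3, 12.3, 13.1, 13.6, 14.0, 18.6, 19.2.
n = 13.
r = 1 + (25/100)·(13 − 1) = 1 + 3 = 4.
r is an integer, so P25 is the value at rank 4: 10.0.

10.0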